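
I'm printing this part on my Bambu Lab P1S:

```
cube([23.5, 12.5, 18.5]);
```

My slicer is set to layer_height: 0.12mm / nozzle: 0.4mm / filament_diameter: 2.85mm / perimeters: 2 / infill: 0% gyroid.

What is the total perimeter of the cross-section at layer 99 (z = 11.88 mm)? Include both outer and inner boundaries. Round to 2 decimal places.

At z = 11.88 mm: the cube (footprint 23.5×12.5) is included at this height (perimeter 72.00 mm). Overall, the cross-section is a single solid region. Total boundary length (outer) = 72.00 mm.

72.00 mm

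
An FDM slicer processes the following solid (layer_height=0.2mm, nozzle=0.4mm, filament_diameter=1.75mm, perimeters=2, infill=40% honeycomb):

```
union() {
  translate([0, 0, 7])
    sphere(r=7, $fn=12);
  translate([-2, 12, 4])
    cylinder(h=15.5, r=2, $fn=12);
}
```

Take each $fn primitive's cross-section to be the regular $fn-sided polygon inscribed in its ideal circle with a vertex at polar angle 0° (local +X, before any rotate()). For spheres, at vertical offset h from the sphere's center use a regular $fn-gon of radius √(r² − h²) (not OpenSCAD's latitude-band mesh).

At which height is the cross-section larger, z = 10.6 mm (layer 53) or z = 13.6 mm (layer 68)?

layer 53 (z = 10.6 mm)

Layer 53 (z = 10.6): the sphere: section is a regular 12-gon, circumradius = √(r²−h²) = √(7²−3.6²) = 6.003 (area = (12/2)·6.003²·sin(360°/12) = 108.12 mm²); the r=2 cylinder at (-2, 12) contributes a regular 12-gon of circumradius 2 (area = (12/2)·2.000²·sin(360°/12) = 12.00 mm²); Taking the union: the 2 present regions are separate (no shared area or edge), so areas and boundary lengths simply add and each stays a separate island — area = 120.12 mm². So its area = 120.12 mm². Layer 68 (z = 13.6): the r=7 sphere slices to a regular 12-gon of circumradius 2.332 (√(r²−h²) with h=6.6 from center) (area = (12/2)·2.332²·sin(360°/12) = 16.32 mm²); the r=2 cylinder at (-2, 12) contributes a regular 12-gon of circumradius 2 (area = (12/2)·2.000²·sin(360°/12) = 12.00 mm²); Merging all regions: the 2 present regions are separate (no shared area or edge), so areas and boundary lengths simply add and each stays a separate island — area = 28.32 mm². So its area = 28.32 mm². Layer 53 is larger (120.12 vs 28.32 mm²).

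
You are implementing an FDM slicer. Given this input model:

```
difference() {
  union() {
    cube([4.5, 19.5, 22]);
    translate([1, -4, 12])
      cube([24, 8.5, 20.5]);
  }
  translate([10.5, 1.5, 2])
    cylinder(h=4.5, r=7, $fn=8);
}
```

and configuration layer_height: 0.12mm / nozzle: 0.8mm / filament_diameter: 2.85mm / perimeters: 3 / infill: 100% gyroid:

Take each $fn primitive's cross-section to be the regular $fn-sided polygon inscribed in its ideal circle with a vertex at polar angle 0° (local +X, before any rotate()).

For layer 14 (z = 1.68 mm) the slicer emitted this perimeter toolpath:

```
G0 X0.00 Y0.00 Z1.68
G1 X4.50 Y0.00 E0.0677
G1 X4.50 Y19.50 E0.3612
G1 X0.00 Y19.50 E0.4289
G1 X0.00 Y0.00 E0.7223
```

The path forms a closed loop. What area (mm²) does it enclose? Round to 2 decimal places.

Apply the shoelace formula to the sequence of (X, Y) vertices; enclosed area = 87.75 mm².

87.75 mm²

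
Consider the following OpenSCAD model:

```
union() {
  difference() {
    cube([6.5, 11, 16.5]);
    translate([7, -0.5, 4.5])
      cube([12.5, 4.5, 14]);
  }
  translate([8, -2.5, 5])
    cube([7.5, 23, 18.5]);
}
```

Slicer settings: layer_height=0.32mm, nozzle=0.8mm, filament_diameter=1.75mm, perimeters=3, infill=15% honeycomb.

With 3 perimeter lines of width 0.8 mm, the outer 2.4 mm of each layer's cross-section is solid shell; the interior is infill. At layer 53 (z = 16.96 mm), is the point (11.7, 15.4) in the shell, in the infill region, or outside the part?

infill

At z = 16.96 mm: the cube is absent (z outside [0, 16.5]); the cube at (7, -0.5) (footprint 12.5×4.5) is included at this height; Taking the first minus the rest: the first operand is absent here, so nothing remains; the cube at (8, -2.5) is present — its section is the full 7.5×23 rectangle; Combining (union): only the 7.5×23 cube at (8, -2.5) is present, so the union is just that shape — 1 connected region. Overall, the cross-section is a single solid region. The nearest boundary edge runs (8.00, 20.50)→(8.00, -2.50); distance from the point to it = 3.70 mm. The point is inside the cross-section and 3.70 mm from the nearest boundary — more than the 2.4 mm shell width (3 × 0.8), so it's in the infill interior.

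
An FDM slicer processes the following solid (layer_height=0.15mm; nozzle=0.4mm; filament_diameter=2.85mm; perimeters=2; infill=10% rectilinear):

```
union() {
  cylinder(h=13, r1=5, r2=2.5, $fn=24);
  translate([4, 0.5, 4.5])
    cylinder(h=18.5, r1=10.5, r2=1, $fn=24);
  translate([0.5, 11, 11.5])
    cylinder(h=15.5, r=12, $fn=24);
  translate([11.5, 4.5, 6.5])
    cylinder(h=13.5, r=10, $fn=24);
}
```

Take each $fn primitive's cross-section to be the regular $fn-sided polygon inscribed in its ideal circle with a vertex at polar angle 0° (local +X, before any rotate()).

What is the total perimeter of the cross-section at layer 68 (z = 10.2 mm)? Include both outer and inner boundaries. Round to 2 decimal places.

At z = 10.2 mm: the cone (r1=5→r2=2.5) has section circumradius 3.038 here — a regular 24-gon (perimeter = 2·24·3.038·sin(180°/24) = 19.04 mm); the cone at (4, 0.5): at t=0.308 of its height the radius interpolates to r₁+(r₂−r₁)t = 7.573, giving a regular 24-gon of that circumradius (perimeter = 2·24·7.573·sin(180°/24) = 47.45 mm); the cylinder at (0.5, 11) is not intersected at this z (z outside [11.5, 27]); the r=10 cylinder at (11.5, 4.5) gives a regular 24-gon of circumradius 10 (constant along its height) (perimeter = 2·24·10.000·sin(180°/24) = 62.65 mm); Taking the union: the regions partially overlap (shared area 123.88 mm²), so the edge portions inside another operand are dropped and the merged outline is re-measured after clipping — boundary = 73.42 mm. Overall, the cross-section is a single solid region. Total boundary length (outer) = 73.42 mm.

73.42 mm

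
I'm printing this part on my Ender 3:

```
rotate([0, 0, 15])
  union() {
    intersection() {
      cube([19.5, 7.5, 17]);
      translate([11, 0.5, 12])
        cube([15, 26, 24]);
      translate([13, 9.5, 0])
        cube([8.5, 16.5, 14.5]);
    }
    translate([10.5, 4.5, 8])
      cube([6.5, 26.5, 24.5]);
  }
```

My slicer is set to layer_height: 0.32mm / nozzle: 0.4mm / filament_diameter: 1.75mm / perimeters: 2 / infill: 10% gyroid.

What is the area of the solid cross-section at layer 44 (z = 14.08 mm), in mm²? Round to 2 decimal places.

172.25 mm²

At z = 14.08 mm: the 19.5×7.5 cube contributes its full rectangle (area 146.25 mm²); the cube at (11, 0.5) (footprint 15×26) is included at this height (area 390.00 mm²); the cube at (13, 9.5) (footprint 8.5×16.5) is included at this height (area 140.25 mm²); Taking the intersection: the 15×26 cube at (11, 0.5) partially overlaps the 19.5×7.5 cube; clipping to the common part keeps 59.50 mm²; the 8.5×16.5 cube at (13, 9.5) does not overlap the running intersection (empty) — nothing remains; the cube at (10.5, 4.5) is present — its section is the full 6.5×26.5 rectangle (area 172.25 mm²); Merging all regions: only the 6.5×26.5 cube at (10.5, 4.5) is present, so the union is just that shape — area = 172.25 mm²; (whole slice rotated 15° about Z — lengths, areas and connectivity unchanged). Overall, the cross-section is a single solid region. Net area = 172.25 mm².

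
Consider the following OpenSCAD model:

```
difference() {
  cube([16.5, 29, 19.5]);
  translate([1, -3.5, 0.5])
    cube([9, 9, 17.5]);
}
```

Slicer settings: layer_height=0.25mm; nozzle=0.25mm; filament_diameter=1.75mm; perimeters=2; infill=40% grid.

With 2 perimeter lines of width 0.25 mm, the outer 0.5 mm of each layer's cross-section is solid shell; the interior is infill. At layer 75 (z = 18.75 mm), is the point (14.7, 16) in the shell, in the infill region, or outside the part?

At z = 18.75 mm: the 16.5×29 cube contributes its full rectangle; the cube at (1, -3.5) is not intersected at this z (z outside [0.5, 18]); Subtracting the remaining from the first: none of the subtracted shapes is present at this height, so the 16.5×29 cube is unchanged — 1 connected region. Overall, the cross-section is a single solid region. The nearest boundary edge runs (16.50, 0.00)→(16.50, 29.00); distance from the point to it = 1.80 mm. The point is inside the cross-section and 1.80 mm from the nearest boundary — more than the 0.5 mm shell width (2 × 0.25), so it's in the infill interior.

infill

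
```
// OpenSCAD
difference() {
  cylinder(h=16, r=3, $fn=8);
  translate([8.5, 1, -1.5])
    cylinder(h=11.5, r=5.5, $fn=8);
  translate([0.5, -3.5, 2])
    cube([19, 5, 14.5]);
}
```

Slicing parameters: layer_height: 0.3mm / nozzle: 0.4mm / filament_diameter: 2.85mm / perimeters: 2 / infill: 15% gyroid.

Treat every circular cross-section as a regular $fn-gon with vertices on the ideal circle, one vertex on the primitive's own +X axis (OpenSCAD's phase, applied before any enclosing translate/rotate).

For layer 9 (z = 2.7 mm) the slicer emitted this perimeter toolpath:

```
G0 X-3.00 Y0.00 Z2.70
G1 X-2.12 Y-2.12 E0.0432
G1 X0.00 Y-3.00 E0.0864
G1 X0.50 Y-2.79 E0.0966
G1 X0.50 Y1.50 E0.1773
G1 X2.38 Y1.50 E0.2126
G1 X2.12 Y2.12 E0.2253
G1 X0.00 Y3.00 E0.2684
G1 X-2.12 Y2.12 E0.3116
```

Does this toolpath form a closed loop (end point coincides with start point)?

no

Start point (G0): (-3.00, 0.00). End point (last G1): the path does not return to the start — open.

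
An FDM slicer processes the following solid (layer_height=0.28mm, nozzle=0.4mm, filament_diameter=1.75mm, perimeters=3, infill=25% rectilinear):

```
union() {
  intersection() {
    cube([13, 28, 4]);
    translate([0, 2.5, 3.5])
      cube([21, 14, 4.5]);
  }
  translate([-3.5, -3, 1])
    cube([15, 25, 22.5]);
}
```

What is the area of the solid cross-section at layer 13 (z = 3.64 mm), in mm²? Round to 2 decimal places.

396.00 mm²

At z = 3.64 mm: the cube is present — its section is the full 13×28 rectangle (area 364.00 mm²); the cube at (0, 2.5) is present — its section is the full 21×14 rectangle (area 294.00 mm²); Keeping only the common overlap: the 21×14 cube at (0, 2.5) partially overlaps the 13×28 cube; clipping to the common part keeps 182.00 mm² — area = 182.00 mm²; the cube at (-3.5, -3) (footprint 15×25) is included at this height (area 375.00 mm²); Combining (union): the regions partially overlap — summed areas 557.00 mm² minus the doubly-counted overlap 161.00 mm² gives 396.00 mm² — area = 396.00 mm². Overall, the cross-section is a single solid region. Net area = 396.00 mm².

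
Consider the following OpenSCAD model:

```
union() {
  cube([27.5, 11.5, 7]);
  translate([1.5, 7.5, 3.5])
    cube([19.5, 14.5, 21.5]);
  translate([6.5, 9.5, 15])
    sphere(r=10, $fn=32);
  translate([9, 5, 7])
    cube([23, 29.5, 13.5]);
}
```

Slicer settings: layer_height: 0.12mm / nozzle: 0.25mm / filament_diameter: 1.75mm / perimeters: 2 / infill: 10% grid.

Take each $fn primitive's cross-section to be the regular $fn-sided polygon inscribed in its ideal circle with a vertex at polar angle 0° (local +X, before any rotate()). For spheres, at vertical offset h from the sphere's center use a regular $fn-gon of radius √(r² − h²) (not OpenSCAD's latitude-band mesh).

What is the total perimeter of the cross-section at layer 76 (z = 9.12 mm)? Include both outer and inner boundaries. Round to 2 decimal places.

At z = 9.12 mm: the cube is not intersected at this z (z outside [0, 7]); the cube at (1.5, 7.5) (footprint 19.5×14.5) is included at this height (perimeter 68.00 mm); the sphere at (6.5, 9.5): section is a regular 32-gon, circumradius = √(r²−h²) = √(10²−5.88²) = 8.089 (perimeter = 2·32·8.089·sin(180°/32) = 50.74 mm); the cube at (9, 5) is present — its section is the full 23×29.5 rectangle (perimeter 105.00 mm); Taking the union: the regions partially overlap (shared area 300.66 mm²), so the edge portions inside another operand are dropped and the merged outline is re-measured after clipping — boundary = 125.35 mm. Overall, the cross-section is a single solid region. Total boundary length (outer) = 125.35 mm.

125.35 mm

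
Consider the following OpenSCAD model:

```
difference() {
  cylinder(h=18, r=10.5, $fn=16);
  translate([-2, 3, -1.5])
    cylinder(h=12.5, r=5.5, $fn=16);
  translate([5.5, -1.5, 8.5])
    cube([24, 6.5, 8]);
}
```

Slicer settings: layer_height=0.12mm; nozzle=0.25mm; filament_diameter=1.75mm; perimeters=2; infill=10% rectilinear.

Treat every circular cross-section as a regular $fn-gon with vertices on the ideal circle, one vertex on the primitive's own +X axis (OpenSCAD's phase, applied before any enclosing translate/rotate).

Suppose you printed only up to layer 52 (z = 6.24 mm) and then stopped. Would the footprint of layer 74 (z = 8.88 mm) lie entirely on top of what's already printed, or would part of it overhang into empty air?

entirely on top

Compare the two slices. At z = 6.24: the r=10.5 cylinder gives a regular 16-gon of circumradius 10.5 (constant along its height) (area = (16/2)·10.500²·sin(360°/16) = 337.53 mm²); the r=5.5 cylinder at (-2, 3) gives a regular 16-gon of circumradius 5.5 (constant along its height) (area = (16/2)·5.500²·sin(360°/16) = 92.61 mm²); the cube at (5.5, -1.5) is not intersected at this z (z outside [8.5, 16.5]); Subtracting the remaining from the first: starting from the r=10.5 cylinder (337.53 mm²), the r=5.5 cylinder at (-2, 3) lies wholly inside it (removes its full 92.61 mm² and its 34.34 mm outline becomes a hole wall) — area = 244.92 mm². At z = 8.88: the r=10.5 cylinder contributes a regular 16-gon of circumradius 10.5 (area = (16/2)·10.500²·sin(360°/16) = 337.53 mm²); the r=5.5 cylinder at (-2, 3) gives a regular 16-gon of circumradius 5.5 (constant along its height) (area = (16/2)·5.500²·sin(360°/16) = 92.61 mm²); the cube at (5.5, -1.5) is present — its section is the full 24×6.5 rectangle (area 156.00 mm²); Subtracting the remaining from the first: starting from the r=10.5 cylinder (337.53 mm²), the r=5.5 cylinder at (-2, 3) lies wholly inside it (removes its full 92.61 mm² and its 34.34 mm outline becomes a hole wall); the 24×6.5 cube at (5.5, -1.5) partially overlaps it — only the 29.56 mm² overlap (of its 156.00 mm²) is removed, clipping the outline — area = 215.35 mm². Checking containment: the cross-section at z = 8.88 is a subset of the cross-section at z = 6.24.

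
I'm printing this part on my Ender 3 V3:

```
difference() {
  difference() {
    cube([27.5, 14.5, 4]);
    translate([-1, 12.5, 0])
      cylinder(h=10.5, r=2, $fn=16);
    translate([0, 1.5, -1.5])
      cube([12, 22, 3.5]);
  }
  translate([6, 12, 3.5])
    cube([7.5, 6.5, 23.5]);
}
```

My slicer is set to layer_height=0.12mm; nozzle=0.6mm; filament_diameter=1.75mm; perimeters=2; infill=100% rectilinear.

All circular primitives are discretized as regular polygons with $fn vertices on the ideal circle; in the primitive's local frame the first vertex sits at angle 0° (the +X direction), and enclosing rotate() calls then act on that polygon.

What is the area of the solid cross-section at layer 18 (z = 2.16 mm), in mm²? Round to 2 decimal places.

396.40 mm²

At z = 2.16 mm: the 27.5×14.5 cube contributes its full rectangle (area 398.75 mm²); the r=2 cylinder at (-1, 12.5) contributes a regular 16-gon of circumradius 2 (area = (16/2)·2.000²·sin(360°/16) = 12.25 mm²); the cube at (0, 1.5) is absent (z outside [-1.5, 2]); After the difference (first − rest): starting from the 27.5×14.5 cube (398.75 mm²), the r=2 cylinder at (-1, 12.5) partially overlaps it — only the 2.35 mm² overlap (of its 12.25 mm²) is removed, clipping the outline — area = 396.40 mm²; the cube at (6, 12) is absent (z outside [3.5, 27]); After the difference (first − rest): none of the subtracted shapes is present at this height, so that combined region is unchanged — area = 396.40 mm². Overall, the cross-section is a single solid region. Net area = 396.40 mm².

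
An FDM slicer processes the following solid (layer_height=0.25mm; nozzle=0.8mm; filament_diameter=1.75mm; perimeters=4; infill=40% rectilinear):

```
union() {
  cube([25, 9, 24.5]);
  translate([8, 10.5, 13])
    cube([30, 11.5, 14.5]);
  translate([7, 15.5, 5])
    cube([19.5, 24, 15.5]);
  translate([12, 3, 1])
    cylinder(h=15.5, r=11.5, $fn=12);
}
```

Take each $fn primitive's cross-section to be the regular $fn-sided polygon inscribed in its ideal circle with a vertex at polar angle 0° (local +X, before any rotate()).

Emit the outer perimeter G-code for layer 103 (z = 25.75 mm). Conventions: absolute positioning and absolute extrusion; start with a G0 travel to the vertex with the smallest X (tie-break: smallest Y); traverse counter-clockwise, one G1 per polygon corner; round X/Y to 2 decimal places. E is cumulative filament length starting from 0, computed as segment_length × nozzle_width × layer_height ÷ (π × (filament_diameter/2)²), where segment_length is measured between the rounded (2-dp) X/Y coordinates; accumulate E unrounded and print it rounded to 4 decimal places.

G0 X8.00 Y10.50 Z25.75
G1 X38.00 Y10.50 E2.4945
G1 X38.00 Y22.00 E3.4507
G1 X8.00 Y22.00 E5.9452
G1 X8.00 Y10.50 E6.9015

At z = 25.75 mm: the cube is not intersected at this z (z outside [0, 24.5]); the cube at (8, 10.5) is present — its section is the full 30×11.5 rectangle; the cube at (7, 15.5) is absent (z outside [5, 20.5]); the cylinder at (12, 3) does not reach this height (z outside [1, 16.5]); Combining (union): only the 30×11.5 cube at (8, 10.5) is present, so the union is just that shape — 1 connected region. The outline is a single polygon with 4 vertices. Extrusion per mm of travel: 0.8 × 0.25 / (π × 0.875²) = 0.083150. Accumulating E over each segment gives final E = 6.9015.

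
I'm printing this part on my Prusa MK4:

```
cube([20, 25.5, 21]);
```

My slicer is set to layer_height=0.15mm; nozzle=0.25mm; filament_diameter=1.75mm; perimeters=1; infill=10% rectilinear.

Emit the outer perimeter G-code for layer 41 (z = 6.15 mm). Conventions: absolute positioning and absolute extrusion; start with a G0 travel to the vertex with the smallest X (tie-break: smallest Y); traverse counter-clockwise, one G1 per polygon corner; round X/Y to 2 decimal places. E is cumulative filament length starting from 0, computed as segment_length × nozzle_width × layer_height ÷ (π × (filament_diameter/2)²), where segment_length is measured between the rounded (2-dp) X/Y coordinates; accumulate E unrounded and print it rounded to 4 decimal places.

G0 X0.00 Y0.00 Z6.15
G1 X20.00 Y0.00 E0.3118
G1 X20.00 Y25.50 E0.7094
G1 X0.00 Y25.50 E1.0212
G1 X0.00 Y0.00 E1.4188

At z = 6.15 mm: the 20×25.5 cube contributes its full rectangle. The outline is a single polygon with 4 vertices. Extrusion per mm of travel: 0.25 × 0.15 / (π × 0.875²) = 0.015591. Accumulating E over each segment gives final E = 1.4188.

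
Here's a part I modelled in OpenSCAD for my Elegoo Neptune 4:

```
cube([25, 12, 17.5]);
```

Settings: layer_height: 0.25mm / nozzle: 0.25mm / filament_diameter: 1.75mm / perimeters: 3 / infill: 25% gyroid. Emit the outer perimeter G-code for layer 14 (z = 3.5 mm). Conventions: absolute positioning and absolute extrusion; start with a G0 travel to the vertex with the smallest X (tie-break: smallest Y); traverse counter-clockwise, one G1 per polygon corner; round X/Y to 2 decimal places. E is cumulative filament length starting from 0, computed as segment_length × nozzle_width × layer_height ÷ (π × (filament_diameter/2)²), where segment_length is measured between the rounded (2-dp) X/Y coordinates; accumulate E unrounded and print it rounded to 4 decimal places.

At z = 3.5 mm: the cube (footprint 25×12) is included at this height. The outline is a single polygon with 4 vertices. Extrusion per mm of travel: 0.25 × 0.25 / (π × 0.875²) = 0.025984. Accumulating E over each segment gives final E = 1.9229.

G0 X0.00 Y0.00 Z3.50
G1 X25.00 Y0.00 E0.6496
G1 X25.00 Y12.00 E0.9614
G1 X0.00 Y12.00 E1.6110
G1 X0.00 Y0.00 E1.9229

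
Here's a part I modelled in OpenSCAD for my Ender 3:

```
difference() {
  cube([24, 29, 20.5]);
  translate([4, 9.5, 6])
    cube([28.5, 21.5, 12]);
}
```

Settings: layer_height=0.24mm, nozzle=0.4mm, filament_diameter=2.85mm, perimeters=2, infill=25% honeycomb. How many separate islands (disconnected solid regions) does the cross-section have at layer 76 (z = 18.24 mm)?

1

At z = 18.24 mm: the cube is present — its section is the full 24×29 rectangle; the cube at (4, 9.5) does not reach this height (z outside [6, 18]); Taking the first minus the rest: none of the subtracted shapes is present at this height, so the 24×29 cube is unchanged — 1 connected region. Overall, the cross-section is a single solid region. Island count = 1.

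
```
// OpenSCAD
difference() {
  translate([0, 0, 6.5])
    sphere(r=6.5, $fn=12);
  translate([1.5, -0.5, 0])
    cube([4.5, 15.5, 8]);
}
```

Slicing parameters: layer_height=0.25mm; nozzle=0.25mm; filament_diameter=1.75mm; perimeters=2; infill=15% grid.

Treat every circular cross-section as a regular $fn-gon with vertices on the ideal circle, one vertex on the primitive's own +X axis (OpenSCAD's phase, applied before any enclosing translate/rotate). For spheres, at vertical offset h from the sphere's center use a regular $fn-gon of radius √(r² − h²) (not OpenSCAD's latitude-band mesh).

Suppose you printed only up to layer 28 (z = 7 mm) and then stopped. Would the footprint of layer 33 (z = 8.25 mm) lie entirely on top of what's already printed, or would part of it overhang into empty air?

Compare the two slices. At z = 7: the r=6.5 sphere contributes a regular 12-gon of circumradius √(6.5²−0.5²) = 6.481 (area = (12/2)·6.481²·sin(360°/12) = 126.00 mm²); the cube at (1.5, -0.5) is present — its section is the full 4.5×15.5 rectangle (area 69.75 mm²); Taking the first minus the rest: starting from the r=6.5 sphere (126.00 mm²), the 4.5×15.5 cube at (1.5, -0.5) partially overlaps it — only the 23.90 mm² overlap (of its 69.75 mm²) is removed, clipping the outline — area = 102.10 mm². At z = 8.25: the r=6.5 sphere contributes a regular 12-gon of circumradius √(6.5²−1.75²) = 6.260 (area = (12/2)·6.260²·sin(360°/12) = 117.56 mm²); the cube at (1.5, -0.5) is absent (z outside [0, 8]); Taking the first minus the rest: none of the subtracted shapes is present at this height, so the r=6.5 sphere is unchanged — area = 117.56 mm². Checking containment: at z = 8.25 the cross-section extends beyond the z = 7 cross-section by about 22.43 mm².

part overhangs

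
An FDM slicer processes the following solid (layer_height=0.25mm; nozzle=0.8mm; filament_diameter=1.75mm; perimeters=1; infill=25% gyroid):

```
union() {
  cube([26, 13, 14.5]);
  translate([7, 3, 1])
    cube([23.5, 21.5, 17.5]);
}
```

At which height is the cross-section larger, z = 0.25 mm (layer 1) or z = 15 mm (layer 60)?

Layer 1 (z = 0.25): the 26×13 cube contributes its full rectangle (area 338.00 mm²); the cube at (7, 3) does not reach this height (z outside [1, 18.5]); Merging all regions: only the 26×13 cube is present, so the union is just that shape — area = 338.00 mm². So its area = 338.00 mm². Layer 60 (z = 15): the cube is not intersected at this z (z outside [0, 14.5]); the cube at (7, 3) is present — its section is the full 23.5×21.5 rectangle (area 505.25 mm²); Combining (union): only the 23.5×21.5 cube at (7, 3) is present, so the union is just that shape — area = 505.25 mm². So its area = 505.25 mm². Layer 60 is larger (505.25 vs 338.00 mm²).

layer 60 (z = 15 mm)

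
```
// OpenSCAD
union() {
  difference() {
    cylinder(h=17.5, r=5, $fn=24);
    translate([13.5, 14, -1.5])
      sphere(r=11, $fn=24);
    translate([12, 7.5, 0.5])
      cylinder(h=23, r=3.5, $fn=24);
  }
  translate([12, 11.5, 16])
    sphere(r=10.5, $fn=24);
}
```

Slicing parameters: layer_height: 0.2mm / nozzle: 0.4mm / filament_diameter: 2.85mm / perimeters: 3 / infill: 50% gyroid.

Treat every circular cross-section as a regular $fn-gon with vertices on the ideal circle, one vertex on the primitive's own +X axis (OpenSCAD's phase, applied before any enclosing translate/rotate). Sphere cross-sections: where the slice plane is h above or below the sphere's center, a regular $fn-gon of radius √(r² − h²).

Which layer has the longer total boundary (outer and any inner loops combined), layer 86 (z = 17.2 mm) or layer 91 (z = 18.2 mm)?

layer 86 (z = 17.2 mm)

Layer 86 (z = 17.2): the r=5 cylinder contributes a regular 24-gon of circumradius 5 (perimeter = 2·24·5.000·sin(180°/24) = 31.33 mm); the sphere at (13.5, 14) does not reach this height (|z−center|=18.700 > r=11); the r=3.5 cylinder at (12, 7.5) contributes a regular 24-gon of circumradius 3.5 (perimeter = 2·24·3.500·sin(180°/24) = 21.93 mm); After the difference (first − rest): starting from the r=5 cylinder, the r=3.5 cylinder at (12, 7.5) misses the remaining region (no effect) — boundary = 31.33 mm; the r=10.5 sphere at (12, 11.5) contributes a regular 24-gon of circumradius √(10.5²−1.2²) = 10.431 (perimeter = 2·24·10.431·sin(180°/24) = 65.35 mm); Combining (union): the 2 present regions are separate (no shared area or edge), so areas and boundary lengths simply add and each stays a separate island — boundary = 96.68 mm. So its perimeter = 96.68 mm. Layer 91 (z = 18.2): the cylinder is not intersected at this z (z outside [0, 17.5]); the sphere at (13.5, 14) is not intersected at this z (|z−center|=19.700 > r=11); the r=3.5 cylinder at (12, 7.5) gives a regular 24-gon of circumradius 3.5 (constant along its height) (perimeter = 2·24·3.500·sin(180°/24) = 21.93 mm); Taking the first minus the rest: the first operand is absent here, so nothing remains; the r=10.5 sphere at (12, 11.5) slices to a regular 24-gon of circumradius 10.267 (√(r²−h²) with h=2.2 from center) (perimeter = 2·24·10.267·sin(180°/24) = 64.33 mm); Combining (union): only the r=10.5 sphere at (12, 11.5) is present, so the union is just that shape — boundary = 64.33 mm. So its perimeter = 64.33 mm. Layer 86 is larger (96.68 vs 64.33 mm).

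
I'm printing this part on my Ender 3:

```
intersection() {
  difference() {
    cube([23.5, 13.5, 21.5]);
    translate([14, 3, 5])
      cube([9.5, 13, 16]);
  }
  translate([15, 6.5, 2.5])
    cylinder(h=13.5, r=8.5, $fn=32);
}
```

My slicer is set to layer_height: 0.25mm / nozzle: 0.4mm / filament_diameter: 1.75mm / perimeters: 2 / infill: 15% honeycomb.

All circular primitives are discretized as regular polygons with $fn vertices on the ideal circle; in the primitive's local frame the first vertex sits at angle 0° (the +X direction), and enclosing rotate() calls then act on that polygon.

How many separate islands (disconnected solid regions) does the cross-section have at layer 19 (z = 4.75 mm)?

At z = 4.75 mm: the cube is present — its section is the full 23.5×13.5 rectangle; the cube at (14, 3) is absent (z outside [5, 21]); Taking the first minus the rest: none of the subtracted shapes is present at this height, so the 23.5×13.5 cube is unchanged — 1 connected region; the cylinder at (15, 6.5): section is a regular 32-gon, circumradius r=8.5; Keeping only the common overlap: the r=8.5 cylinder at (15, 6.5) partially overlaps that combined region; clipping to the common part keeps 201.31 mm² — 1 connected region. Overall, the cross-section is a single solid region. Island count = 1.

1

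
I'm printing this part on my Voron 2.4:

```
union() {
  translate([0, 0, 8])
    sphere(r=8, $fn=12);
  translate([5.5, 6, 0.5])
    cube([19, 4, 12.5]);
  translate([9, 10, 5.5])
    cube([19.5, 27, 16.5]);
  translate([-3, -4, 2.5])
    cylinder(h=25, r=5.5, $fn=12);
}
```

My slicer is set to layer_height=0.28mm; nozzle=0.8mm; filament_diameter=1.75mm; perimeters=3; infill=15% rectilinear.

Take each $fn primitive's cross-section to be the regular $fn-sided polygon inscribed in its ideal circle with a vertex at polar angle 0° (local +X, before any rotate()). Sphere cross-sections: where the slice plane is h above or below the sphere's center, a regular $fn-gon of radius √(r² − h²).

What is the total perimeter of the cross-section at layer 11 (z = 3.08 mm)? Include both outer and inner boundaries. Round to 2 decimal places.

At z = 3.08 mm: the r=8 sphere contributes a regular 12-gon of circumradius √(8²−4.92²) = 6.308 (perimeter = 2·12·6.308·sin(180°/12) = 39.18 mm); the cube at (5.5, 6) (footprint 19×4) is included at this height (perimeter 46.00 mm); the cube at (9, 10) is absent (z outside [5.5, 22]); the r=5.5 cylinder at (-3, -4) gives a regular 12-gon of circumradius 5.5 (constant along its height) (perimeter = 2·12·5.500·sin(180°/12) = 34.16 mm); Taking the union: the regions partially overlap (shared area 48.45 mm²), so the edge portions inside another operand are dropped and the merged outline is re-measured after clipping — boundary = 93.27 mm. Overall, the cross-section has 2 separate islands. Total boundary length (outer) = 93.27 mm.

93.27 mm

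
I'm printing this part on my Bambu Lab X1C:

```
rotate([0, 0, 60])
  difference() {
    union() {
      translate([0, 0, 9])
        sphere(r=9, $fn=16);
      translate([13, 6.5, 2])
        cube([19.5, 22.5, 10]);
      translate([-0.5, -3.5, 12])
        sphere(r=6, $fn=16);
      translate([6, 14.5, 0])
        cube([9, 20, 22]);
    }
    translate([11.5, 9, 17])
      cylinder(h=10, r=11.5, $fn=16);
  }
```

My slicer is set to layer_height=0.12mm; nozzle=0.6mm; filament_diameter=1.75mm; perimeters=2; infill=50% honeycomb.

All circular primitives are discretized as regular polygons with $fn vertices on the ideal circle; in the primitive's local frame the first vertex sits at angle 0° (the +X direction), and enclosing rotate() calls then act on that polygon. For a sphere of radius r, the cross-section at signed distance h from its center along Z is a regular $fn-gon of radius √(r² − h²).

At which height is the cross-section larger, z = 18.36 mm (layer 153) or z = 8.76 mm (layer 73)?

layer 73 (z = 8.76 mm)

Layer 153 (z = 18.36): the sphere is absent (|z−center|=9.360 > r=9); the cube at (13, 6.5) is absent (z outside [2, 12]); the sphere at (-0.5, -3.5) is not intersected at this z (|z−center|=6.360 > r=6); the cube at (6, 14.5) (footprint 9×20) is included at this height (area 180.00 mm²); Taking the union: only the 9×20 cube at (6, 14.5) is present, so the union is just that shape — area = 180.00 mm²; the r=11.5 cylinder at (11.5, 9) gives a regular 16-gon of circumradius 11.5 (constant along its height) (area = (16/2)·11.500²·sin(360°/16) = 404.88 mm²); Subtracting the remaining from the first: starting from that combined region (180.00 mm²), the r=11.5 cylinder at (11.5, 9) partially overlaps it — only the 49.49 mm² overlap (of its 404.88 mm²) is removed, clipping the outline — area = 130.51 mm²; (rotated 60° about Z; rotation is an isometry so areas/perimeters/island counts are preserved). So its area = 130.51 mm². Layer 73 (z = 8.76): the r=9 sphere contributes a regular 16-gon of circumradius √(9²−0.24²) = 8.997 (area = (16/2)·8.997²·sin(360°/16) = 247.80 mm²); the cube at (13, 6.5) (footprint 19.5×22.5) is included at this height (area 438.75 mm²); the r=6 sphere at (-0.5, -3.5) contributes a regular 16-gon of circumradius √(6²−3.24²) = 5.050 (area = (16/2)·5.050²·sin(360°/16) = 78.07 mm²); the cube at (6, 14.5) (footprint 9×20) is included at this height (area 180.00 mm²); Merging all regions: the regions partially overlap — summed areas 944.63 mm² minus the doubly-counted overlap 107.07 mm² gives 837.55 mm² — area = 837.55 mm²; the cylinder at (11.5, 9) is absent (z outside [17, 27]); Taking the first minus the rest: none of the subtracted shapes is present at this height, so that combined region is unchanged — area = 837.55 mm²; (whole slice rotated 60° about Z — lengths, areas and connectivity unchanged). So its area = 837.55 mm². Layer 73 is larger (837.55 vs 130.51 mm²).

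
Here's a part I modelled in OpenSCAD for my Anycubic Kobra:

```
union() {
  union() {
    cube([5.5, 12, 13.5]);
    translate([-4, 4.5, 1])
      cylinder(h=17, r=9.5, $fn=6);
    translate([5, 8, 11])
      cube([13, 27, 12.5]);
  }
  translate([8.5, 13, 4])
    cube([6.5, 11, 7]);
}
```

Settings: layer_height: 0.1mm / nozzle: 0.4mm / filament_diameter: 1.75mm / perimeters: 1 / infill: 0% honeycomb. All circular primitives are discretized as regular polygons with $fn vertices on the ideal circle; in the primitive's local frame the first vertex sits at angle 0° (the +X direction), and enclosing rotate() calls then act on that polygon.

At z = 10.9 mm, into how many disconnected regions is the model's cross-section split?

2

At z = 10.9 mm: the cube is present — its section is the full 5.5×12 rectangle; the r=9.5 cylinder at (-4, 4.5) gives a regular 6-gon of circumradius 9.5 (constant along its height); the cube at (5, 8) is absent (z outside [11, 23.5]); Merging all regions: the regions partially overlap (shared area 43.92 mm²), so overlapping operands fuse into one piece — 1 connected region; the 6.5×11 cube at (8.5, 13) contributes its full rectangle; Combining (union): the 2 present regions are separate (no shared area or edge), so areas and boundary lengths simply add and each stays a separate island — 2 connected regions. The result has 2 disconnected regions.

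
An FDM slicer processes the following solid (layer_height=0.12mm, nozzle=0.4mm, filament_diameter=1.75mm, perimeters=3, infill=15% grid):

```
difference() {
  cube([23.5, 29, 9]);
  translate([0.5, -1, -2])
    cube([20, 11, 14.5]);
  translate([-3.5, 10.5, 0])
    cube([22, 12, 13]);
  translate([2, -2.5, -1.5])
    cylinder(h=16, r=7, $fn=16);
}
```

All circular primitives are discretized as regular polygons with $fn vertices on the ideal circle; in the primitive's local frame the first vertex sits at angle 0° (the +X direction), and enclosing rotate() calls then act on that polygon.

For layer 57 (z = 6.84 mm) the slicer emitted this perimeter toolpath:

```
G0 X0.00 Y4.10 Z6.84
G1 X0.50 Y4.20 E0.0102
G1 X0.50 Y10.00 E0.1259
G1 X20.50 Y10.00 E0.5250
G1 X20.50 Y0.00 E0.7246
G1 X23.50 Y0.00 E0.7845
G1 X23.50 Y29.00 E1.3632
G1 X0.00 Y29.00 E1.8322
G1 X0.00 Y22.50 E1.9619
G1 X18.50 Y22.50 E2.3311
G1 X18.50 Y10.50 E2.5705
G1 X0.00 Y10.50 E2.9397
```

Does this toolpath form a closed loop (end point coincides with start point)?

Start point (G0): (0.00, 4.10). End point (last G1): the path does not return to the start — open.

no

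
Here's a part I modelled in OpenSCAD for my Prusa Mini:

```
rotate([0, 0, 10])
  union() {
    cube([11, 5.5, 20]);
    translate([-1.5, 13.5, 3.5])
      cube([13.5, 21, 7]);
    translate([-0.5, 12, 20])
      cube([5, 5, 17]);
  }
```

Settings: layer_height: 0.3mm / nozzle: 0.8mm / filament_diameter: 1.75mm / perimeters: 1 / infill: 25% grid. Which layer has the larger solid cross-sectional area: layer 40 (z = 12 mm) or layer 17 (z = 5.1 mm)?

Layer 40 (z = 12): the cube is present — its section is the full 11×5.5 rectangle (area 60.50 mm²); the cube at (-1.5, 13.5) is absent (z outside [3.5, 10.5]); the cube at (-0.5, 12) is absent (z outside [20, 37]); Merging all regions: only the 11×5.5 cube is present, so the union is just that shape — area = 60.50 mm²; (whole slice rotated 10° about Z — lengths, areas and connectivity unchanged). So its area = 60.50 mm². Layer 17 (z = 5.1): the cube is present — its section is the full 11×5.5 rectangle (area 60.50 mm²); the 13.5×21 cube at (-1.5, 13.5) contributes its full rectangle (area 283.50 mm²); the cube at (-0.5, 12) is not intersected at this z (z outside [20, 37]); Merging all regions: the 2 present regions are separate (no shared area or edge), so areas and boundary lengths simply add and each stays a separate island — area = 344.00 mm²; (rotated 10° about Z; rotation is an isometry so areas/perimeters/island counts are preserved). So its area = 344.00 mm². Layer 17 is larger (344.00 vs 60.50 mm²).

layer 17 (z = 5.1 mm)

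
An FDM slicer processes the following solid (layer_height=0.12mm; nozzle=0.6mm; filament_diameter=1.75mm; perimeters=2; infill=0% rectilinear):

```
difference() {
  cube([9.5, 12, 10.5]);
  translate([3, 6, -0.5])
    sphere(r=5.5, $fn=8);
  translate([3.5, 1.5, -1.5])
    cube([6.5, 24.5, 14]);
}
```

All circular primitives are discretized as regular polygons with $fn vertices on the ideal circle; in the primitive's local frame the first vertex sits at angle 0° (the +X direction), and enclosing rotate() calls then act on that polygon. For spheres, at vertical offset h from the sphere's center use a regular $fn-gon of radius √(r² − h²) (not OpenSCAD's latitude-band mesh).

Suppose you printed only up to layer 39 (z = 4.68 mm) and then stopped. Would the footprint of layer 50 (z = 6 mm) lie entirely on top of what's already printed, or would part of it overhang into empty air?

Compare the two slices. At z = 4.68: the cube is present — its section is the full 9.5×12 rectangle (area 114.00 mm²); the sphere at (3, 6): section is a regular 8-gon, circumradius = √(r²−h²) = √(5.5²−5.18²) = 1.849 (area = (8/2)·1.849²·sin(360°/8) = 9.67 mm²); the cube at (3.5, 1.5) is present — its section is the full 6.5×24.5 rectangle (area 159.25 mm²); Subtracting the remaining from the first: starting from the 9.5×12 cube (114.00 mm²), the r=5.5 sphere at (3, 6) lies wholly inside it (removes its full 9.67 mm² and its 11.32 mm outline becomes a hole wall); the 6.5×24.5 cube at (3.5, 1.5) partially overlaps it — only the 59.91 mm² overlap (of its 159.25 mm²) is removed, clipping the outline — area = 44.42 mm². At z = 6: the 9.5×12 cube contributes its full rectangle (area 114.00 mm²); the sphere at (3, 6) is absent (|z−center|=6.500 > r=5.5); the 6.5×24.5 cube at (3.5, 1.5) contributes its full rectangle (area 159.25 mm²); Subtracting the remaining from the first: starting from the 9.5×12 cube (114.00 mm²), the 6.5×24.5 cube at (3.5, 1.5) partially overlaps it — only the 63.00 mm² overlap (of its 159.25 mm²) is removed, clipping the outline — area = 51.00 mm². Checking containment: at z = 6 the cross-section extends beyond the z = 4.68 cross-section by about 6.58 mm².

part overhangs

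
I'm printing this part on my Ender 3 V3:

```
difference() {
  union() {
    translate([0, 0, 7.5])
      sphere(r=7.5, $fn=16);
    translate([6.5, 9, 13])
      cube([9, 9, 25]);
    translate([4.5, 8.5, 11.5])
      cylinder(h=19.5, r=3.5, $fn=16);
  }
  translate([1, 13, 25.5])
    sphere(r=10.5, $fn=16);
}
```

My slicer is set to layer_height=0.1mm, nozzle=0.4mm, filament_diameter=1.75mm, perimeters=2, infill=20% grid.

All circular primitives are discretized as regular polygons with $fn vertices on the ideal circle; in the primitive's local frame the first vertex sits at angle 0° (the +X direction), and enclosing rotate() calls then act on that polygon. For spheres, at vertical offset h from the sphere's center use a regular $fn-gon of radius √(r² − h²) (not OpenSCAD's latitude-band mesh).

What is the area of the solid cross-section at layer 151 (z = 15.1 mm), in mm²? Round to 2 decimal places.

At z = 15.1 mm: the sphere is absent (|z−center|=7.600 > r=7.5); the 9×9 cube at (6.5, 9) contributes its full rectangle (area 81.00 mm²); the r=3.5 cylinder at (4.5, 8.5) contributes a regular 16-gon of circumradius 3.5 (area = (16/2)·3.500²·sin(360°/16) = 37.50 mm²); Merging all regions: the regions partially overlap — summed areas 118.50 mm² minus the doubly-counted overlap 2.15 mm² gives 116.35 mm² — area = 116.35 mm²; the sphere at (1, 13): section is a regular 16-gon, circumradius = √(r²−h²) = √(10.5²−10.4²) = 1.446 (area = (16/2)·1.446²·sin(360°/16) = 6.40 mm²); After the difference (first − rest): starting from the result so far (116.35 mm²), the r=10.5 sphere at (1, 13) misses the remaining region (no effect) — area = 116.35 mm². Overall, the cross-section is a single solid region. Net area = 116.35 mm².

116.35 mm²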